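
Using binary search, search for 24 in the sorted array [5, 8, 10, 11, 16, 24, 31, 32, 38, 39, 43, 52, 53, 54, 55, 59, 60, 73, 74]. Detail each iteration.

Binary search for 24 in [5, 8, 10, 11, 16, 24, 31, 32, 38, 39, 43, 52, 53, 54, 55, 59, 60, 73, 74]:

lo=0, hi=18, mid=9, arr[mid]=39 -> 39 > 24, search left half
lo=0, hi=8, mid=4, arr[mid]=16 -> 16 < 24, search right half
lo=5, hi=8, mid=6, arr[mid]=31 -> 31 > 24, search left half
lo=5, hi=5, mid=5, arr[mid]=24 -> Found target at index 5!

Binary search finds 24 at index 5 after 4 comparisons. The search repeatedly halves the search space by comparing with the middle element.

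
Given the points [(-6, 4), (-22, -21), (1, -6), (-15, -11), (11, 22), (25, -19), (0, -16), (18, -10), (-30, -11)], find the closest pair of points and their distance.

Computing all pairwise distances among 9 points:

d((-6, 4), (-22, -21)) = 29.6816
d((-6, 4), (1, -6)) = 12.2066
d((-6, 4), (-15, -11)) = 17.4929
d((-6, 4), (11, 22)) = 24.7588
d((-6, 4), (25, -19)) = 38.6005
d((-6, 4), (0, -16)) = 20.8806
d((-6, 4), (18, -10)) = 27.7849
d((-6, 4), (-30, -11)) = 28.3019
d((-22, -21), (1, -6)) = 27.4591
d((-22, -21), (-15, -11)) = 12.2066
d((-22, -21), (11, 22)) = 54.2033
d((-22, -21), (25, -19)) = 47.0425
d((-22, -21), (0, -16)) = 22.561
d((-22, -21), (18, -10)) = 41.4849
d((-22, -21), (-30, -11)) = 12.8062
d((1, -6), (-15, -11)) = 16.7631
d((1, -6), (11, 22)) = 29.7321
d((1, -6), (25, -19)) = 27.2947
d((1, -6), (0, -16)) = 10.0499 <-- minimum
d((1, -6), (18, -10)) = 17.4642
d((1, -6), (-30, -11)) = 31.4006
d((-15, -11), (11, 22)) = 42.0119
d((-15, -11), (25, -19)) = 40.7922
d((-15, -11), (0, -16)) = 15.8114
d((-15, -11), (18, -10)) = 33.0151
d((-15, -11), (-30, -11)) = 15.0
d((11, 22), (25, -19)) = 43.3244
d((11, 22), (0, -16)) = 39.5601
d((11, 22), (18, -10)) = 32.7567
d((11, 22), (-30, -11)) = 52.6308
d((25, -19), (0, -16)) = 25.1794
d((25, -19), (18, -10)) = 11.4018
d((25, -19), (-30, -11)) = 55.5788
d((0, -16), (18, -10)) = 18.9737
d((0, -16), (-30, -11)) = 30.4138
d((18, -10), (-30, -11)) = 48.0104

Closest pair: (1, -6) and (0, -16) with distance 10.0499

The closest pair is (1, -6) and (0, -16) with Euclidean distance 10.0499. For 9 points, brute-force pairwise comparison is shown above. For large n, the divide-and-conquer algorithm (sort by x, recurse on halves, check the dividing strip) achieves O(n log n).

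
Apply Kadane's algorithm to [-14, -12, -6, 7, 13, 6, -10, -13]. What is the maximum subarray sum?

Using Kadane's algorithm on [-14, -12, -6, 7, 13, 6, -10, -13]:

Scanning through the array:
Position 1 (value -12): max_ending_here = -12, max_so_far = -12
Position 2 (value -6): max_ending_here = -6, max_so_far = -6
Position 3 (value 7): max_ending_here = 7, max_so_far = 7
Position 4 (value 13): max_ending_here = 20, max_so_far = 20
Position 5 (value 6): max_ending_here = 26, max_so_far = 26
Position 6 (value -10): max_ending_here = 16, max_so_far = 26
Position 7 (value -13): max_ending_here = 3, max_so_far = 26

Maximum subarray: [7, 13, 6]
Maximum sum: 26

The maximum subarray is [7, 13, 6] with sum 26. This subarray runs from index 3 to index 5.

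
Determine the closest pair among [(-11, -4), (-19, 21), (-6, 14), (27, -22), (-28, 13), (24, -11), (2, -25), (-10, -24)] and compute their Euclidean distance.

Computing all pairwise distances among 8 points:

d((-11, -4), (-19, 21)) = 26.2488
d((-11, -4), (-6, 14)) = 18.6815
d((-11, -4), (27, -22)) = 42.0476
d((-11, -4), (-28, 13)) = 24.0416
d((-11, -4), (24, -11)) = 35.6931
d((-11, -4), (2, -25)) = 24.6982
d((-11, -4), (-10, -24)) = 20.025
d((-19, 21), (-6, 14)) = 14.7648
d((-19, 21), (27, -22)) = 62.9682
d((-19, 21), (-28, 13)) = 12.0416
d((-19, 21), (24, -11)) = 53.6004
d((-19, 21), (2, -25)) = 50.5668
d((-19, 21), (-10, -24)) = 45.8912
d((-6, 14), (27, -22)) = 48.8365
d((-6, 14), (-28, 13)) = 22.0227
d((-6, 14), (24, -11)) = 39.0512
d((-6, 14), (2, -25)) = 39.8121
d((-6, 14), (-10, -24)) = 38.2099
d((27, -22), (-28, 13)) = 65.192
d((27, -22), (24, -11)) = 11.4018 <-- minimum
d((27, -22), (2, -25)) = 25.1794
d((27, -22), (-10, -24)) = 37.054
d((-28, 13), (24, -11)) = 57.2713
d((-28, 13), (2, -25)) = 48.4149
d((-28, 13), (-10, -24)) = 41.1461
d((24, -11), (2, -25)) = 26.0768
d((24, -11), (-10, -24)) = 36.4005
d((2, -25), (-10, -24)) = 12.0416

Closest pair: (27, -22) and (24, -11) with distance 11.4018

The closest pair is (27, -22) and (24, -11) with Euclidean distance 11.4018. For 8 points, brute-force pairwise comparison is shown above. For large n, the divide-and-conquer algorithm (sort by x, recurse on halves, check the dividing strip) achieves O(n log n).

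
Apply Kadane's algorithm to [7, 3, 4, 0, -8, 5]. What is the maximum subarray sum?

Using Kadane's algorithm on [7, 3, 4, 0, -8, 5]:

Scanning through the array:
Position 1 (value 3): max_ending_here = 10, max_so_far = 10
Position 2 (value 4): max_ending_here = 14, max_so_far = 14
Position 3 (value 0): max_ending_here = 14, max_so_far = 14
Position 4 (value -8): max_ending_here = 6, max_so_far = 14
Position 5 (value 5): max_ending_here = 11, max_so_far = 14

Maximum subarray: [7, 3, 4]
Maximum sum: 14

The maximum subarray is [7, 3, 4] with sum 14. This subarray runs from index 0 to index 2.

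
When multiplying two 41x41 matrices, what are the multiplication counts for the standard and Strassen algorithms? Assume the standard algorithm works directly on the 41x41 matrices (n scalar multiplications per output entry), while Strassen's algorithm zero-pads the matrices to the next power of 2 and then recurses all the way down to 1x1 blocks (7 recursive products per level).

Matrix multiplication for 41x41 matrices:

Strassen's algorithm requires power-of-2 dimensions. Pad 41x41 to 64x64 (next power of 2).

Standard algorithm: 41^3 = 68921 multiplications
Strassen's algorithm: 7^(log2(64)) = 7^6 = 117649 multiplications
Difference: 68921 - 117649 = -48728 (Strassen uses MORE here due to padding overhead — for small or just-over-power-of-2 n, padding can outweigh the per-level savings)

Standard: 68921 multiplications (41^3). Strassen: 117649 multiplications (7^6, after padding to 64x64). Strassen reduces 8 recursive multiplications to 7 at each level.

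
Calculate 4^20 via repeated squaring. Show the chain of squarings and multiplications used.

Computing 4^20 by squaring (build up from 4^1; each line after the first costs one multiplication):

4^1 = 4
4^2 = (4^1)^2 = 4^2 = 16
4^4 = (4^2)^2 = 16^2 = 256
4^5 = 4 * 4^4 = 4 * 256 = 1024
4^10 = (4^5)^2 = 1024^2 = 1048576
4^20 = (4^10)^2 = 1048576^2 = 1099511627776

Result: 1099511627776
Multiplications needed: 5 (5 lines after 4^1)

4^20 = 1099511627776. Using exponentiation by squaring, this requires 5 multiplications. The key idea: if the exponent is even, square the half-power; if odd, multiply by the base once.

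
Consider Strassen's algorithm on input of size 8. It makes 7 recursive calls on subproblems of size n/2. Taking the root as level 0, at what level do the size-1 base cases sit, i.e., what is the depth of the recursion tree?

For divide and conquer with division factor 2:

Problem sizes at each level:
Level 0: 8
Level 1: 4
Level 2: 2
Level 3: 1

The root is level 0 and the size-1 base case is level 3 (the tree spans levels 0 through 3, i.e. 4 levels counting the root), so the depth is the number of divisions: log_2(8) = 3

The recursion tree depth is log_2(8) = 3. At each level, the problem size is divided by 2, so it takes 3 divisions to reduce to a base case of size 1. The algorithm makes 7 recursive calls at each level.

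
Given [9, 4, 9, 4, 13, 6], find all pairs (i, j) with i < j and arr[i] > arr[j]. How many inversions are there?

Finding inversions in [9, 4, 9, 4, 13, 6]:

(0, 1): arr[0]=9 > arr[1]=4
(0, 3): arr[0]=9 > arr[3]=4
(0, 5): arr[0]=9 > arr[5]=6
(2, 3): arr[2]=9 > arr[3]=4
(2, 5): arr[2]=9 > arr[5]=6
(4, 5): arr[4]=13 > arr[5]=6

Total inversions: 6

The array has 6 inversion(s): (0,1), (0,3), (0,5), (2,3), (2,5), (4,5). Each pair (i,j) satisfies i < j and arr[i] > arr[j].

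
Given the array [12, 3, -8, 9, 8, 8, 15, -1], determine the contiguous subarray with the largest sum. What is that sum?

Using Kadane's algorithm on [12, 3, -8, 9, 8, 8, 15, -1]:

Scanning through the array:
Position 1 (value 3): max_ending_here = 15, max_so_far = 15
Position 2 (value -8): max_ending_here = 7, max_so_far = 15
Position 3 (value 9): max_ending_here = 16, max_so_far = 16
Position 4 (value 8): max_ending_here = 24, max_so_far = 24
Position 5 (value 8): max_ending_here = 32, max_so_far = 32
Position 6 (value 15): max_ending_here = 47, max_so_far = 47
Position 7 (value -1): max_ending_here = 46, max_so_far = 47

Maximum subarray: [12, 3, -8, 9, 8, 8, 15]
Maximum sum: 47

The maximum subarray is [12, 3, -8, 9, 8, 8, 15] with sum 47. This subarray runs from index 0 to index 6.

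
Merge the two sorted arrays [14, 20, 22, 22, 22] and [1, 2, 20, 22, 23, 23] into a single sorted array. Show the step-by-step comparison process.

Merging process:

Compare 14 vs 1: take 1 from right. Merged: [1]
Compare 14 vs 2: take 2 from right. Merged: [1, 2]
Compare 14 vs 20: take 14 from left. Merged: [1, 2, 14]
Compare 20 vs 20: take 20 from left. Merged: [1, 2, 14, 20]
Compare 22 vs 20: take 20 from right. Merged: [1, 2, 14, 20, 20]
Compare 22 vs 22: take 22 from left. Merged: [1, 2, 14, 20, 20, 22]
Compare 22 vs 22: take 22 from left. Merged: [1, 2, 14, 20, 20, 22, 22]
Compare 22 vs 22: take 22 from left. Merged: [1, 2, 14, 20, 20, 22, 22, 22]
Append remaining from right: [22, 23, 23]. Merged: [1, 2, 14, 20, 20, 22, 22, 22, 22, 23, 23]

Final merged array: [1, 2, 14, 20, 20, 22, 22, 22, 22, 23, 23]
Total comparisons: 8

The merged array is [1, 2, 14, 20, 20, 22, 22, 22, 22, 23, 23], requiring 8 comparisons. The merge step runs in O(n) time where n is the total number of elements.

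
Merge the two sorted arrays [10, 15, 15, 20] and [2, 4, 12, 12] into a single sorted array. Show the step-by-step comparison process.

Merging process:

Compare 10 vs 2: take 2 from right. Merged: [2]
Compare 10 vs 4: take 4 from right. Merged: [2, 4]
Compare 10 vs 12: take 10 from left. Merged: [2, 4, 10]
Compare 15 vs 12: take 12 from right. Merged: [2, 4, 10, 12]
Compare 15 vs 12: take 12 from right. Merged: [2, 4, 10, 12, 12]
Append remaining from left: [15, 15, 20]. Merged: [2, 4, 10, 12, 12, 15, 15, 20]

Final merged array: [2, 4, 10, 12, 12, 15, 15, 20]
Total comparisons: 5

The merged array is [2, 4, 10, 12, 12, 15, 15, 20], requiring 5 comparisons. The merge step runs in O(n) time where n is the total number of elements.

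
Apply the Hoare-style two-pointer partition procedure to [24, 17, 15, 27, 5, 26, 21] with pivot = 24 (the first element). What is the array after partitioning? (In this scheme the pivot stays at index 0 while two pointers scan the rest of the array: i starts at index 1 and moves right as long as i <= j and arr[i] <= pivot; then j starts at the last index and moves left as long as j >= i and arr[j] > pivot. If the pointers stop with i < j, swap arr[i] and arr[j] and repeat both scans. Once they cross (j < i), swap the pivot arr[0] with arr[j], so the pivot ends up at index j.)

Hoare-style two-pointer partition with pivot = 24:

Initial array: [24, 17, 15, 27, 5, 26, 21]

Pointers start at i = 1, j = 6.
i stops at index 3 (arr[3]=27 > 24), j stops at index 6 (arr[6]=21 <= 24): swap arr[3] and arr[6], array becomes [24, 17, 15, 21, 5, 26, 27]
i ends at 5, j ends at 4: the pointers have crossed (j < i), so scanning stops.

Swap pivot arr[0] with arr[4] to place pivot at position 4: [5, 17, 15, 21, 24, 26, 27]
Pivot position: 4

After partitioning with pivot 24, the array becomes [5, 17, 15, 21, 24, 26, 27]. The pivot is placed at index 4. All elements to the left of the pivot are <= 24, and all elements to the right are > 24.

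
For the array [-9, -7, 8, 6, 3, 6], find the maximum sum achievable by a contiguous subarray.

Using Kadane's algorithm on [-9, -7, 8, 6, 3, 6]:

Scanning through the array:
Position 1 (value -7): max_ending_here = -7, max_so_far = -7
Position 2 (value 8): max_ending_here = 8, max_so_far = 8
Position 3 (value 6): max_ending_here = 14, max_so_far = 14
Position 4 (value 3): max_ending_here = 17, max_so_far = 17
Position 5 (value 6): max_ending_here = 23, max_so_far = 23

Maximum subarray: [8, 6, 3, 6]
Maximum sum: 23

The maximum subarray is [8, 6, 3, 6] with sum 23. This subarray runs from index 2 to index 5.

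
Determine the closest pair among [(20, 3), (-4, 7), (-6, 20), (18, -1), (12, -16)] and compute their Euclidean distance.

Computing all pairwise distances among 5 points:

d((20, 3), (-4, 7)) = 24.3311
d((20, 3), (-6, 20)) = 31.0644
d((20, 3), (18, -1)) = 4.4721 <-- minimum
d((20, 3), (12, -16)) = 20.6155
d((-4, 7), (-6, 20)) = 13.1529
d((-4, 7), (18, -1)) = 23.4094
d((-4, 7), (12, -16)) = 28.0179
d((-6, 20), (18, -1)) = 31.8904
d((-6, 20), (12, -16)) = 40.2492
d((18, -1), (12, -16)) = 16.1555

Closest pair: (20, 3) and (18, -1) with distance 4.4721

The closest pair is (20, 3) and (18, -1) with Euclidean distance 4.4721. For 5 points, brute-force pairwise comparison is shown above. For large n, the divide-and-conquer algorithm (sort by x, recurse on halves, check the dividing strip) achieves O(n log n).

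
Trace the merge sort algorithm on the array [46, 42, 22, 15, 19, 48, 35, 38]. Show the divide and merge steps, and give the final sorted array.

Merge sort trace:

Split: [46, 42, 22, 15, 19, 48, 35, 38] -> [46, 42, 22, 15] and [19, 48, 35, 38]
  Split: [46, 42, 22, 15] -> [46, 42] and [22, 15]
    Split: [46, 42] -> [46] and [42]
    Merge: [46] + [42] -> [42, 46]
    Split: [22, 15] -> [22] and [15]
    Merge: [22] + [15] -> [15, 22]
  Merge: [42, 46] + [15, 22] -> [15, 22, 42, 46]
  Split: [19, 48, 35, 38] -> [19, 48] and [35, 38]
    Split: [19, 48] -> [19] and [48]
    Merge: [19] + [48] -> [19, 48]
    Split: [35, 38] -> [35] and [38]
    Merge: [35] + [38] -> [35, 38]
  Merge: [19, 48] + [35, 38] -> [19, 35, 38, 48]
Merge: [15, 22, 42, 46] + [19, 35, 38, 48] -> [15, 19, 22, 35, 38, 42, 46, 48]

Final sorted array: [15, 19, 22, 35, 38, 42, 46, 48]

The merge sort proceeds by recursively splitting the array and merging sorted halves.
After all merges, the sorted array is [15, 19, 22, 35, 38, 42, 46, 48].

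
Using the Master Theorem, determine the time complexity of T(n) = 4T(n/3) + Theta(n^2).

Master Theorem for T(n) = 4T(n/3) + O(n^2):

a = 4, b = 3, c = 2
log_b(a) = log_3(4) = 1.2619

Case 3: c = 2 > log_3(4) = 1.2619
T(n) = O(n^2) = O(n^2)

For T(n) = 4T(n/3) + O(n^2): log_3(4) = 1.2619. This is Case 3 of the Master Theorem (c > log_b(a), work dominated by root), giving O(n^2).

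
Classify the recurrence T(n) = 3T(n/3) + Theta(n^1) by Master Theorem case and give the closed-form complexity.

Master Theorem for T(n) = 3T(n/3) + O(n^1):

a = 3, b = 3, c = 1
log_b(a) = log_3(3) = 1.0000

Case 2: c = 1 = log_3(3) = 1.0000
T(n) = O(n^1 log n) = O(n log n)

For T(n) = 3T(n/3) + O(n^1): log_3(3) = 1.0000. This is Case 2 of the Master Theorem (c = log_b(a), equal work at all levels), giving O(n log n).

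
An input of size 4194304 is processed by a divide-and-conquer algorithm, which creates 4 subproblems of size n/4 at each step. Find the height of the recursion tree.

For divide and conquer with division factor 4:

Problem sizes at each level:
Level 0: 4194304
Level 1: 1048576
Level 2: 262144
Level 3: 65536
Level 4: 16384
Level 5: 4096
Level 6: 1024
Level 7: 256
Level 8: 64
Level 9: 16
Level 10: 4
Level 11: 1

The root is level 0 and the size-1 base case is level 11 (the tree spans levels 0 through 11, i.e. 12 levels counting the root), so the depth is the number of divisions: log_4(4194304) = 11

The recursion tree depth is log_4(4194304) = 11. At each level, the problem size is divided by 4, so it takes 11 divisions to reduce to a base case of size 1. The algorithm makes 4 recursive calls at each level.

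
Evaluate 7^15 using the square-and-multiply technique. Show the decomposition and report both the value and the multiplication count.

Computing 7^15 by squaring (build up from 7^1; each line after the first costs one multiplication):

7^1 = 7
7^2 = (7^1)^2 = 7^2 = 49
7^3 = 7 * 7^2 = 7 * 49 = 343
7^6 = (7^3)^2 = 343^2 = 117649
7^7 = 7 * 7^6 = 7 * 117649 = 823543
7^14 = (7^7)^2 = 823543^2 = 678223072849
7^15 = 7 * 7^14 = 7 * 678223072849 = 4747561509943

Result: 4747561509943
Multiplications needed: 6 (6 lines after 7^1)

7^15 = 4747561509943. Using exponentiation by squaring, this requires 6 multiplications. The key idea: if the exponent is even, square the half-power; if odd, multiply by the base once.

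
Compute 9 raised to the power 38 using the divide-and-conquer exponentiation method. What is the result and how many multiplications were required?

Computing 9^38 by squaring (build up from 9^1; each line after the first costs one multiplication):

9^1 = 9
9^2 = (9^1)^2 = 9^2 = 81
9^4 = (9^2)^2 = 81^2 = 6561
9^8 = (9^4)^2 = 6561^2 = 43046721
9^9 = 9 * 9^8 = 9 * 43046721 = 387420489
9^18 = (9^9)^2 = 387420489^2 = 150094635296999121
9^19 = 9 * 9^18 = 9 * 150094635296999121 = 1350851717672992089
9^38 = (9^19)^2 = 1350851717672992089^2 = 1824800363140073127359051977856583921

Result: 1824800363140073127359051977856583921
Multiplications needed: 7 (7 lines after 9^1)

9^38 = 1824800363140073127359051977856583921. Using exponentiation by squaring, this requires 7 multiplications. The key idea: if the exponent is even, square the half-power; if odd, multiply by the base once.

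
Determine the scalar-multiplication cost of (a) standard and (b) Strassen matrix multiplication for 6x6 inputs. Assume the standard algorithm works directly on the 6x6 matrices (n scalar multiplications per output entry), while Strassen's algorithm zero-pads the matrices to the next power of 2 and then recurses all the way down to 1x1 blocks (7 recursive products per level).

Matrix multiplication for 6x6 matrices:

Strassen's algorithm requires power-of-2 dimensions. Pad 6x6 to 8x8 (next power of 2).

Standard algorithm: 6^3 = 216 multiplications
Strassen's algorithm: 7^(log2(8)) = 7^3 = 343 multiplications
Difference: 216 - 343 = -127 (Strassen uses MORE here due to padding overhead — for small or just-over-power-of-2 n, padding can outweigh the per-level savings)

Standard: 216 multiplications (6^3). Strassen: 343 multiplications (7^3, after padding to 8x8). Strassen reduces 8 recursive multiplications to 7 at each level.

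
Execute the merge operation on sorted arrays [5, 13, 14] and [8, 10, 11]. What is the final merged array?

Merging process:

Compare 5 vs 8: take 5 from left. Merged: [5]
Compare 13 vs 8: take 8 from right. Merged: [5, 8]
Compare 13 vs 10: take 10 from right. Merged: [5, 8, 10]
Compare 13 vs 11: take 11 from right. Merged: [5, 8, 10, 11]
Append remaining from left: [13, 14]. Merged: [5, 8, 10, 11, 13, 14]

Final merged array: [5, 8, 10, 11, 13, 14]
Total comparisons: 4

The merged array is [5, 8, 10, 11, 13, 14], requiring 4 comparisons. The merge step runs in O(n) time where n is the total number of elements.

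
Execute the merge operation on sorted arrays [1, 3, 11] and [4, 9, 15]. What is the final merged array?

Merging process:

Compare 1 vs 4: take 1 from left. Merged: [1]
Compare 3 vs 4: take 3 from left. Merged: [1, 3]
Compare 11 vs 4: take 4 from right. Merged: [1, 3, 4]
Compare 11 vs 9: take 9 from right. Merged: [1, 3, 4, 9]
Compare 11 vs 15: take 11 from left. Merged: [1, 3, 4, 9, 11]
Append remaining from right: [15]. Merged: [1, 3, 4, 9, 11, 15]

Final merged array: [1, 3, 4, 9, 11, 15]
Total comparisons: 5

The merged array is [1, 3, 4, 9, 11, 15], requiring 5 comparisons. The merge step runs in O(n) time where n is the total number of elements.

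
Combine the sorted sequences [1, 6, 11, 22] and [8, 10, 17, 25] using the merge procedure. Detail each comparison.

Merging process:

Compare 1 vs 8: take 1 from left. Merged: [1]
Compare 6 vs 8: take 6 from left. Merged: [1, 6]
Compare 11 vs 8: take 8 from right. Merged: [1, 6, 8]
Compare 11 vs 10: take 10 from right. Merged: [1, 6, 8, 10]
Compare 11 vs 17: take 11 from left. Merged: [1, 6, 8, 10, 11]
Compare 22 vs 17: take 17 from right. Merged: [1, 6, 8, 10, 11, 17]
Compare 22 vs 25: take 22 from left. Merged: [1, 6, 8, 10, 11, 17, 22]
Append remaining from right: [25]. Merged: [1, 6, 8, 10, 11, 17, 22, 25]

Final merged array: [1, 6, 8, 10, 11, 17, 22, 25]
Total comparisons: 7

The merged array is [1, 6, 8, 10, 11, 17, 22, 25], requiring 7 comparisons. The merge step runs in O(n) time where n is the total number of elements.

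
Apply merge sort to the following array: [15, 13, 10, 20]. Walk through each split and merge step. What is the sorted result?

Merge sort trace:

Split: [15, 13, 10, 20] -> [15, 13] and [10, 20]
  Split: [15, 13] -> [15] and [13]
  Merge: [15] + [13] -> [13, 15]
  Split: [10, 20] -> [10] and [20]
  Merge: [10] + [20] -> [10, 20]
Merge: [13, 15] + [10, 20] -> [10, 13, 15, 20]

Final sorted array: [10, 13, 15, 20]

The merge sort proceeds by recursively splitting the array and merging sorted halves.
After all merges, the sorted array is [10, 13, 15, 20].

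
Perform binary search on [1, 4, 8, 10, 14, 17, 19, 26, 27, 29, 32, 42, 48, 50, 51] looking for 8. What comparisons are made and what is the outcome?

Binary search for 8 in [1, 4, 8, 10, 14, 17, 19, 26, 27, 29, 32, 42, 48, 50, 51]:

lo=0, hi=14, mid=7, arr[mid]=26 -> 26 > 8, search left half
lo=0, hi=6, mid=3, arr[mid]=10 -> 10 > 8, search left half
lo=0, hi=2, mid=1, arr[mid]=4 -> 4 < 8, search right half
lo=2, hi=2, mid=2, arr[mid]=8 -> Found target at index 2!

Binary search finds 8 at index 2 after 4 comparisons. The search repeatedly halves the search space by comparing with the middle element.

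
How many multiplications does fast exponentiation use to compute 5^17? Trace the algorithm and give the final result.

Computing 5^17 by squaring (build up from 5^1; each line after the first costs one multiplication):

5^1 = 5
5^2 = (5^1)^2 = 5^2 = 25
5^4 = (5^2)^2 = 25^2 = 625
5^8 = (5^4)^2 = 625^2 = 390625
5^16 = (5^8)^2 = 390625^2 = 152587890625
5^17 = 5 * 5^16 = 5 * 152587890625 = 762939453125

Result: 762939453125
Multiplications needed: 5 (5 lines after 5^1)

5^17 = 762939453125. Using exponentiation by squaring, this requires 5 multiplications. The key idea: if the exponent is even, square the half-power; if odd, multiply by the base once.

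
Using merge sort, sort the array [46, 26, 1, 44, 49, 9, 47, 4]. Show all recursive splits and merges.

Merge sort trace:

Split: [46, 26, 1, 44, 49, 9, 47, 4] -> [46, 26, 1, 44] and [49, 9, 47, 4]
  Split: [46, 26, 1, 44] -> [46, 26] and [1, 44]
    Split: [46, 26] -> [46] and [26]
    Merge: [46] + [26] -> [26, 46]
    Split: [1, 44] -> [1] and [44]
    Merge: [1] + [44] -> [1, 44]
  Merge: [26, 46] + [1, 44] -> [1, 26, 44, 46]
  Split: [49, 9, 47, 4] -> [49, 9] and [47, 4]
    Split: [49, 9] -> [49] and [9]
    Merge: [49] + [9] -> [9, 49]
    Split: [47, 4] -> [47] and [4]
    Merge: [47] + [4] -> [4, 47]
  Merge: [9, 49] + [4, 47] -> [4, 9, 47, 49]
Merge: [1, 26, 44, 46] + [4, 9, 47, 49] -> [1, 4, 9, 26, 44, 46, 47, 49]

Final sorted array: [1, 4, 9, 26, 44, 46, 47, 49]

The merge sort proceeds by recursively splitting the array and merging sorted halves.
After all merges, the sorted array is [1, 4, 9, 26, 44, 46, 47, 49].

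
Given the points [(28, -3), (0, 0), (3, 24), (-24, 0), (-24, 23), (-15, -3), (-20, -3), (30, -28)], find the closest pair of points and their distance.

Computing all pairwise distances among 8 points:

d((28, -3), (0, 0)) = 28.1603
d((28, -3), (3, 24)) = 36.7967
d((28, -3), (-24, 0)) = 52.0865
d((28, -3), (-24, 23)) = 58.1378
d((28, -3), (-15, -3)) = 43.0
d((28, -3), (-20, -3)) = 48.0
d((28, -3), (30, -28)) = 25.0799
d((0, 0), (3, 24)) = 24.1868
d((0, 0), (-24, 0)) = 24.0
d((0, 0), (-24, 23)) = 33.2415
d((0, 0), (-15, -3)) = 15.2971
d((0, 0), (-20, -3)) = 20.2237
d((0, 0), (30, -28)) = 41.0366
d((3, 24), (-24, 0)) = 36.1248
d((3, 24), (-24, 23)) = 27.0185
d((3, 24), (-15, -3)) = 32.45
d((3, 24), (-20, -3)) = 35.4683
d((3, 24), (30, -28)) = 58.5918
d((-24, 0), (-24, 23)) = 23.0
d((-24, 0), (-15, -3)) = 9.4868
d((-24, 0), (-20, -3)) = 5.0 <-- minimum
d((-24, 0), (30, -28)) = 60.8276
d((-24, 23), (-15, -3)) = 27.5136
d((-24, 23), (-20, -3)) = 26.3059
d((-24, 23), (30, -28)) = 74.2765
d((-15, -3), (-20, -3)) = 5.0 <-- minimum
d((-15, -3), (30, -28)) = 51.4782
d((-20, -3), (30, -28)) = 55.9017

Minimum distance: 5.0 (tie among 2 pairs: (-24, 0) and (-20, -3); (-15, -3) and (-20, -3))

The minimum Euclidean distance is 5.0. There is a tie: 2 pairs achieve this minimum — (-24, 0) and (-20, -3); (-15, -3) and (-20, -3). Any of these is a valid closest pair. For 8 points, brute-force pairwise comparison is shown above. For large n, the divide-and-conquer algorithm (sort by x, recurse on halves, check the dividing strip) achieves O(n log n).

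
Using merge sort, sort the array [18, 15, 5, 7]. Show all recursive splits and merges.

Merge sort trace:

Split: [18, 15, 5, 7] -> [18, 15] and [5, 7]
  Split: [18, 15] -> [18] and [15]
  Merge: [18] + [15] -> [15, 18]
  Split: [5, 7] -> [5] and [7]
  Merge: [5] + [7] -> [5, 7]
Merge: [15, 18] + [5, 7] -> [5, 7, 15, 18]

Final sorted array: [5, 7, 15, 18]

The merge sort proceeds by recursively splitting the array and merging sorted halves.
After all merges, the sorted array is [5, 7, 15, 18].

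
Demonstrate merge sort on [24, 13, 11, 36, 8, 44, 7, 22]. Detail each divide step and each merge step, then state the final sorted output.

Merge sort trace:

Split: [24, 13, 11, 36, 8, 44, 7, 22] -> [24, 13, 11, 36] and [8, 44, 7, 22]
  Split: [24, 13, 11, 36] -> [24, 13] and [11, 36]
    Split: [24, 13] -> [24] and [13]
    Merge: [24] + [13] -> [13, 24]
    Split: [11, 36] -> [11] and [36]
    Merge: [11] + [36] -> [11, 36]
  Merge: [13, 24] + [11, 36] -> [11, 13, 24, 36]
  Split: [8, 44, 7, 22] -> [8, 44] and [7, 22]
    Split: [8, 44] -> [8] and [44]
    Merge: [8] + [44] -> [8, 44]
    Split: [7, 22] -> [7] and [22]
    Merge: [7] + [22] -> [7, 22]
  Merge: [8, 44] + [7, 22] -> [7, 8, 22, 44]
Merge: [11, 13, 24, 36] + [7, 8, 22, 44] -> [7, 8, 11, 13, 22, 24, 36, 44]

Final sorted array: [7, 8, 11, 13, 22, 24, 36, 44]

The merge sort proceeds by recursively splitting the array and merging sorted halves.
After all merges, the sorted array is [7, 8, 11, 13, 22, 24, 36, 44].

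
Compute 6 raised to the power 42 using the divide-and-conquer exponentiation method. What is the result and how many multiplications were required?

Computing 6^42 by squaring (build up from 6^1; each line after the first costs one multiplication):

6^1 = 6
6^2 = (6^1)^2 = 6^2 = 36
6^4 = (6^2)^2 = 36^2 = 1296
6^5 = 6 * 6^4 = 6 * 1296 = 7776
6^10 = (6^5)^2 = 7776^2 = 60466176
6^20 = (6^10)^2 = 60466176^2 = 3656158440062976
6^21 = 6 * 6^20 = 6 * 3656158440062976 = 21936950640377856
6^42 = (6^21)^2 = 21936950640377856^2 = 481229803398374426442198455156736

Result: 481229803398374426442198455156736
Multiplications needed: 7 (7 lines after 6^1)

6^42 = 481229803398374426442198455156736. Using exponentiation by squaring, this requires 7 multiplications. The key idea: if the exponent is even, square the half-power; if odd, multiply by the base once.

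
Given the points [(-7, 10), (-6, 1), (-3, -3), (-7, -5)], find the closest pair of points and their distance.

Computing all pairwise distances among 4 points:

d((-7, 10), (-6, 1)) = 9.0554
d((-7, 10), (-3, -3)) = 13.6015
d((-7, 10), (-7, -5)) = 15.0
d((-6, 1), (-3, -3)) = 5.0
d((-6, 1), (-7, -5)) = 6.0828
d((-3, -3), (-7, -5)) = 4.4721 <-- minimum

Closest pair: (-3, -3) and (-7, -5) with distance 4.4721

The closest pair is (-3, -3) and (-7, -5) with Euclidean distance 4.4721. For 4 points, brute-force pairwise comparison is shown above. For large n, the divide-and-conquer algorithm (sort by x, recurse on halves, check the dividing strip) achieves O(n log n).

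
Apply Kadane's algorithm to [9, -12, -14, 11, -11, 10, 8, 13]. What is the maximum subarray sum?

Using Kadane's algorithm on [9, -12, -14, 11, -11, 10, 8, 13]:

Scanning through the array:
Position 1 (value -12): max_ending_here = -3, max_so_far = 9
Position 2 (value -14): max_ending_here = -14, max_so_far = 9
Position 3 (value 11): max_ending_here = 11, max_so_far = 11
Position 4 (value -11): max_ending_here = 0, max_so_far = 11
Position 5 (value 10): max_ending_here = 10, max_so_far = 11
Position 6 (value 8): max_ending_here = 18, max_so_far = 18
Position 7 (value 13): max_ending_here = 31, max_so_far = 31

Maximum subarray: [11, -11, 10, 8, 13]
Maximum sum: 31

The maximum subarray is [11, -11, 10, 8, 13] with sum 31. This subarray runs from index 3 to index 7.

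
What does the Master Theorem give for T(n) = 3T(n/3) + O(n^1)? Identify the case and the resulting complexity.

Master Theorem for T(n) = 3T(n/3) + O(n^1):

a = 3, b = 3, c = 1
log_b(a) = log_3(3) = 1.0000

Case 2: c = 1 = log_3(3) = 1.0000
T(n) = O(n^1 log n) = O(n log n)

For T(n) = 3T(n/3) + O(n^1): log_3(3) = 1.0000. This is Case 2 of the Master Theorem (c = log_b(a), equal work at all levels), giving O(n log n).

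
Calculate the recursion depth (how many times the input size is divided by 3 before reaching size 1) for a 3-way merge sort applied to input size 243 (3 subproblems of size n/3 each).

For divide and conquer with division factor 3:

Problem sizes at each level:
Level 0: 243
Level 1: 81
Level 2: 27
Level 3: 9
Level 4: 3
Level 5: 1

The root is level 0 and the size-1 base case is level 5 (the tree spans levels 0 through 5, i.e. 6 levels counting the root), so the depth is the number of divisions: log_3(243) = 5

The recursion tree depth is log_3(243) = 5. At each level, the problem size is divided by 3, so it takes 5 divisions to reduce to a base case of size 1. The algorithm makes 3 recursive calls at each level.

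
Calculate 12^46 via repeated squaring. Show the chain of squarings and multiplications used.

Computing 12^46 by squaring (build up from 12^1; each line after the first costs one multiplication):

12^1 = 12
12^2 = (12^1)^2 = 12^2 = 144
12^4 = (12^2)^2 = 144^2 = 20736
12^5 = 12 * 12^4 = 12 * 20736 = 248832
12^10 = (12^5)^2 = 248832^2 = 61917364224
12^11 = 12 * 12^10 = 12 * 61917364224 = 743008370688
12^22 = (12^11)^2 = 743008370688^2 = 552061438912436417593344
12^23 = 12 * 12^22 = 12 * 552061438912436417593344 = 6624737266949237011120128
12^46 = (12^23)^2 = 6624737266949237011120128^2 = 43887143856106046360568987631860370008329246736384

Result: 43887143856106046360568987631860370008329246736384
Multiplications needed: 8 (8 lines after 12^1)

12^46 = 43887143856106046360568987631860370008329246736384. Using exponentiation by squaring, this requires 8 multiplications. The key idea: if the exponent is even, square the half-power; if odd, multiply by the base once.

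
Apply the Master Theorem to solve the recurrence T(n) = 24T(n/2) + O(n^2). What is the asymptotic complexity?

Master Theorem for T(n) = 24T(n/2) + O(n^2):

a = 24, b = 2, c = 2
log_b(a) = log_2(24) = 4.5850

Case 1: c = 2 < log_2(24) = 4.5850
T(n) = O(n^(log_2 24))

For T(n) = 24T(n/2) + O(n^2): log_2(24) = 4.5850. This is Case 1 of the Master Theorem (c < log_b(a), work dominated by leaves), giving O(n^(log_2 24)).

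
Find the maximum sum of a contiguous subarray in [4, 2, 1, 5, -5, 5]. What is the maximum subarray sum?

Using Kadane's algorithm on [4, 2, 1, 5, -5, 5]:

Scanning through the array:
Position 1 (value 2): max_ending_here = 6, max_so_far = 6
Position 2 (value 1): max_ending_here = 7, max_so_far = 7
Position 3 (value 5): max_ending_here = 12, max_so_far = 12
Position 4 (value -5): max_ending_here = 7, max_so_far = 12
Position 5 (value 5): max_ending_here = 12, max_so_far = 12

Maximum subarray: [4, 2, 1, 5]
Maximum sum: 12

The maximum subarray is [4, 2, 1, 5] with sum 12. This subarray runs from index 0 to index 3.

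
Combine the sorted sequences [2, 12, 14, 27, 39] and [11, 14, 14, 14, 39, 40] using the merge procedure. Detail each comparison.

Merging process:

Compare 2 vs 11: take 2 from left. Merged: [2]
Compare 12 vs 11: take 11 from right. Merged: [2, 11]
Compare 12 vs 14: take 12 from left. Merged: [2, 11, 12]
Compare 14 vs 14: take 14 from left. Merged: [2, 11, 12, 14]
Compare 27 vs 14: take 14 from right. Merged: [2, 11, 12, 14, 14]
Compare 27 vs 14: take 14 from right. Merged: [2, 11, 12, 14, 14, 14]
Compare 27 vs 14: take 14 from right. Merged: [2, 11, 12, 14, 14, 14, 14]
Compare 27 vs 39: take 27 from left. Merged: [2, 11, 12, 14, 14, 14, 14, 27]
Compare 39 vs 39: take 39 from left. Merged: [2, 11, 12, 14, 14, 14, 14, 27, 39]
Append remaining from right: [39, 40]. Merged: [2, 11, 12, 14, 14, 14, 14, 27, 39, 39, 40]

Final merged array: [2, 11, 12, 14, 14, 14, 14, 27, 39, 39, 40]
Total comparisons: 9

The merged array is [2, 11, 12, 14, 14, 14, 14, 27, 39, 39, 40], requiring 9 comparisons. The merge step runs in O(n) time where n is the total number of elements.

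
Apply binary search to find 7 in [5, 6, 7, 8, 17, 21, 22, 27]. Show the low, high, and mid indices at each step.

Binary search for 7 in [5, 6, 7, 8, 17, 21, 22, 27]:

lo=0, hi=7, mid=3, arr[mid]=8 -> 8 > 7, search left half
lo=0, hi=2, mid=1, arr[mid]=6 -> 6 < 7, search right half
lo=2, hi=2, mid=2, arr[mid]=7 -> Found target at index 2!

Binary search finds 7 at index 2 after 3 comparisons. The search repeatedly halves the search space by comparing with the middle element.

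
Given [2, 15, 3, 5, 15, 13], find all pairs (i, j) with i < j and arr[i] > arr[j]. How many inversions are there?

Finding inversions in [2, 15, 3, 5, 15, 13]:

(1, 2): arr[1]=15 > arr[2]=3
(1, 3): arr[1]=15 > arr[3]=5
(1, 5): arr[1]=15 > arr[5]=13
(4, 5): arr[4]=15 > arr[5]=13

Total inversions: 4

The array has 4 inversion(s): (1,2), (1,3), (1,5), (4,5). Each pair (i,j) satisfies i < j and arr[i] > arr[j].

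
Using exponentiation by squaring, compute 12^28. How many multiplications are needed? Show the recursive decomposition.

Computing 12^28 by squaring (build up from 12^1; each line after the first costs one multiplication):

12^1 = 12
12^2 = (12^1)^2 = 12^2 = 144
12^3 = 12 * 12^2 = 12 * 144 = 1728
12^6 = (12^3)^2 = 1728^2 = 2985984
12^7 = 12 * 12^6 = 12 * 2985984 = 35831808
12^14 = (12^7)^2 = 35831808^2 = 1283918464548864
12^28 = (12^14)^2 = 1283918464548864^2 = 1648446623609512543951043690496

Result: 1648446623609512543951043690496
Multiplications needed: 6 (6 lines after 12^1)

12^28 = 1648446623609512543951043690496. Using exponentiation by squaring, this requires 6 multiplications. The key idea: if the exponent is even, square the half-power; if odd, multiply by the base once.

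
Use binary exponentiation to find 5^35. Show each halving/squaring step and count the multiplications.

Computing 5^35 by squaring (build up from 5^1; each line after the first costs one multiplication):

5^1 = 5
5^2 = (5^1)^2 = 5^2 = 25
5^4 = (5^2)^2 = 25^2 = 625
5^8 = (5^4)^2 = 625^2 = 390625
5^16 = (5^8)^2 = 390625^2 = 152587890625
5^17 = 5 * 5^16 = 5 * 152587890625 = 762939453125
5^34 = (5^17)^2 = 762939453125^2 = 582076609134674072265625
5^35 = 5 * 5^34 = 5 * 582076609134674072265625 = 2910383045673370361328125

Result: 2910383045673370361328125
Multiplications needed: 7 (7 lines after 5^1)

5^35 = 2910383045673370361328125. Using exponentiation by squaring, this requires 7 multiplications. The key idea: if the exponent is even, square the half-power; if odd, multiply by the base once.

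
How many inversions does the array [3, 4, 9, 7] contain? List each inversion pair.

Finding inversions in [3, 4, 9, 7]:

(2, 3): arr[2]=9 > arr[3]=7

Total inversions: 1

The array has 1 inversion(s): (2,3). Each pair (i,j) satisfies i < j and arr[i] > arr[j].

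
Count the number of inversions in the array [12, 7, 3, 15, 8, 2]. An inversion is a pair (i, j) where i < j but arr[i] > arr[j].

Finding inversions in [12, 7, 3, 15, 8, 2]:

(0, 1): arr[0]=12 > arr[1]=7
(0, 2): arr[0]=12 > arr[2]=3
(0, 4): arr[0]=12 > arr[4]=8
(0, 5): arr[0]=12 > arr[5]=2
(1, 2): arr[1]=7 > arr[2]=3
(1, 5): arr[1]=7 > arr[5]=2
(2, 5): arr[2]=3 > arr[5]=2
(3, 4): arr[3]=15 > arr[4]=8
(3, 5): arr[3]=15 > arr[5]=2
(4, 5): arr[4]=8 > arr[5]=2

Total inversions: 10

The array has 10 inversion(s): (0,1), (0,2), (0,4), (0,5), (1,2), (1,5), (2,5), (3,4), (3,5), (4,5). Each pair (i,j) satisfies i < j and arr[i] > arr[j].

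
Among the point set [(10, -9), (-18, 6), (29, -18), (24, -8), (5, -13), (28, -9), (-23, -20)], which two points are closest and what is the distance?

Computing all pairwise distances among 7 points:

d((10, -9), (-18, 6)) = 31.7648
d((10, -9), (29, -18)) = 21.0238
d((10, -9), (24, -8)) = 14.0357
d((10, -9), (5, -13)) = 6.4031
d((10, -9), (28, -9)) = 18.0
d((10, -9), (-23, -20)) = 34.7851
d((-18, 6), (29, -18)) = 52.7731
d((-18, 6), (24, -8)) = 44.2719
d((-18, 6), (5, -13)) = 29.8329
d((-18, 6), (28, -9)) = 48.3839
d((-18, 6), (-23, -20)) = 26.4764
d((29, -18), (24, -8)) = 11.1803
d((29, -18), (5, -13)) = 24.5153
d((29, -18), (28, -9)) = 9.0554
d((29, -18), (-23, -20)) = 52.0384
d((24, -8), (5, -13)) = 19.6469
d((24, -8), (28, -9)) = 4.1231 <-- minimum
d((24, -8), (-23, -20)) = 48.5077
d((5, -13), (28, -9)) = 23.3452
d((5, -13), (-23, -20)) = 28.8617
d((28, -9), (-23, -20)) = 52.1728

Closest pair: (24, -8) and (28, -9) with distance 4.1231

The closest pair is (24, -8) and (28, -9) with Euclidean distance 4.1231. For 7 points, brute-force pairwise comparison is shown above. For large n, the divide-and-conquer algorithm (sort by x, recurse on halves, check the dividing strip) achieves O(n log n).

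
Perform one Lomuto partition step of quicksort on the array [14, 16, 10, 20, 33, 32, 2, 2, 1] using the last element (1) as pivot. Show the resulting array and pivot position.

Lomuto partition with pivot = 1:

Initial array: [14, 16, 10, 20, 33, 32, 2, 2, 1]

arr[0]=14 > 1: no swap
arr[1]=16 > 1: no swap
arr[2]=10 > 1: no swap
arr[3]=20 > 1: no swap
arr[4]=33 > 1: no swap
arr[5]=32 > 1: no swap
arr[6]=2 > 1: no swap
arr[7]=2 > 1: no swap

Place pivot at position 0: [1, 16, 10, 20, 33, 32, 2, 2, 14]
Pivot position: 0

After partitioning with pivot 1, the array becomes [1, 16, 10, 20, 33, 32, 2, 2, 14]. The pivot is placed at index 0. All elements to the left of the pivot are <= 1, and all elements to the right are > 1.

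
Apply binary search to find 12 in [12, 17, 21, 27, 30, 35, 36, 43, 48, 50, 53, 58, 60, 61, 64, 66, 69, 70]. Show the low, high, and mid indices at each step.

Binary search for 12 in [12, 17, 21, 27, 30, 35, 36, 43, 48, 50, 53, 58, 60, 61, 64, 66, 69, 70]:

lo=0, hi=17, mid=8, arr[mid]=48 -> 48 > 12, search left half
lo=0, hi=7, mid=3, arr[mid]=27 -> 27 > 12, search left half
lo=0, hi=2, mid=1, arr[mid]=17 -> 17 > 12, search left half
lo=0, hi=0, mid=0, arr[mid]=12 -> Found target at index 0!

Binary search finds 12 at index 0 after 4 comparisons. The search repeatedly halves the search space by comparing with the middle element.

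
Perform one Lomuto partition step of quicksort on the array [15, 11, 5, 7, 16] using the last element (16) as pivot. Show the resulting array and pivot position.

Lomuto partition with pivot = 16:

Initial array: [15, 11, 5, 7, 16]

arr[0]=15 <= 16: swap with position 0, array becomes [15, 11, 5, 7, 16]
arr[1]=11 <= 16: swap with position 1, array becomes [15, 11, 5, 7, 16]
arr[2]=5 <= 16: swap with position 2, array becomes [15, 11, 5, 7, 16]
arr[3]=7 <= 16: swap with position 3, array becomes [15, 11, 5, 7, 16]

Place pivot at position 4: [15, 11, 5, 7, 16]
Pivot position: 4

After partitioning with pivot 16, the array becomes [15, 11, 5, 7, 16]. The pivot is placed at index 4. All elements to the left of the pivot are <= 16, and all elements to the right are > 16.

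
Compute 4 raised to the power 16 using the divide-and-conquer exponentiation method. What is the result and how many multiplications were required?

Computing 4^16 by squaring (build up from 4^1; each line after the first costs one multiplication):

4^1 = 4
4^2 = (4^1)^2 = 4^2 = 16
4^4 = (4^2)^2 = 16^2 = 256
4^8 = (4^4)^2 = 256^2 = 65536
4^16 = (4^8)^2 = 65536^2 = 4294967296

Result: 4294967296
Multiplications needed: 4 (4 lines after 4^1)

4^16 = 4294967296. Using exponentiation by squaring, this requires 4 multiplications. The key idea: if the exponent is even, square the half-power; if odd, multiply by the base once.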